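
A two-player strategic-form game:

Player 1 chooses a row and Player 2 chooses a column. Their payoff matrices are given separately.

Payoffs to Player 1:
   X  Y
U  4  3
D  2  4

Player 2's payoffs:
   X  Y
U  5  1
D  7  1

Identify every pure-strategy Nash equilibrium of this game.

The unique pure-strategy Nash equilibrium is (U, X).

Player 1 against X: payoffs 4, 2 → best response U.
Player 1 against Y: payoffs 3, 4 → best response D.
Player 2 against U: payoffs 5, 1 → best response X.
Player 2 against D: payoffs 7, 1 → best response X.
Mutual best responses: (U, X).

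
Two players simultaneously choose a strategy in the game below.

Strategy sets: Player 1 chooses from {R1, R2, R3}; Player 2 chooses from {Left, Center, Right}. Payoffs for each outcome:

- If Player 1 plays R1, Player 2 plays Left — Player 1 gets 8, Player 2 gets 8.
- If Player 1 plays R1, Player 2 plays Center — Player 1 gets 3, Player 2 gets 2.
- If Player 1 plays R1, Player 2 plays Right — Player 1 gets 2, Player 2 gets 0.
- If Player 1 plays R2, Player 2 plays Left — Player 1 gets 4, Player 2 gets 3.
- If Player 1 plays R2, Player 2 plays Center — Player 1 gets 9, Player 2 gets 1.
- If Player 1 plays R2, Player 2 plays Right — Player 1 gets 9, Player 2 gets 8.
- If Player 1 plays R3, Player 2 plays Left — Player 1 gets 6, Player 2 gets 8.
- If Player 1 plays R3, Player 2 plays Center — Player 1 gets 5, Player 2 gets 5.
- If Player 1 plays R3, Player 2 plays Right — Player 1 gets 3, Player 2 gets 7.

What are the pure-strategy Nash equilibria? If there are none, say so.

Pure-strategy Nash equilibria: (R1, Left), (R2, Right)

Player 1 against Left: payoffs 8, 4, 6 → best response R1.
Player 1 against Center: payoffs 3, 9, 5 → best response R2.
Player 1 against Right: payoffs 2, 9, 3 → best response R2.
Player 2 against R1: payoffs 8, 2, 0 → best response Left.
Player 2 against R2: payoffs 3, 1, 8 → best response Right.
Player 2 against R3: payoffs 8, 5, 7 → best response Left.
Mutual best responses: (R1, Left); (R2, Right).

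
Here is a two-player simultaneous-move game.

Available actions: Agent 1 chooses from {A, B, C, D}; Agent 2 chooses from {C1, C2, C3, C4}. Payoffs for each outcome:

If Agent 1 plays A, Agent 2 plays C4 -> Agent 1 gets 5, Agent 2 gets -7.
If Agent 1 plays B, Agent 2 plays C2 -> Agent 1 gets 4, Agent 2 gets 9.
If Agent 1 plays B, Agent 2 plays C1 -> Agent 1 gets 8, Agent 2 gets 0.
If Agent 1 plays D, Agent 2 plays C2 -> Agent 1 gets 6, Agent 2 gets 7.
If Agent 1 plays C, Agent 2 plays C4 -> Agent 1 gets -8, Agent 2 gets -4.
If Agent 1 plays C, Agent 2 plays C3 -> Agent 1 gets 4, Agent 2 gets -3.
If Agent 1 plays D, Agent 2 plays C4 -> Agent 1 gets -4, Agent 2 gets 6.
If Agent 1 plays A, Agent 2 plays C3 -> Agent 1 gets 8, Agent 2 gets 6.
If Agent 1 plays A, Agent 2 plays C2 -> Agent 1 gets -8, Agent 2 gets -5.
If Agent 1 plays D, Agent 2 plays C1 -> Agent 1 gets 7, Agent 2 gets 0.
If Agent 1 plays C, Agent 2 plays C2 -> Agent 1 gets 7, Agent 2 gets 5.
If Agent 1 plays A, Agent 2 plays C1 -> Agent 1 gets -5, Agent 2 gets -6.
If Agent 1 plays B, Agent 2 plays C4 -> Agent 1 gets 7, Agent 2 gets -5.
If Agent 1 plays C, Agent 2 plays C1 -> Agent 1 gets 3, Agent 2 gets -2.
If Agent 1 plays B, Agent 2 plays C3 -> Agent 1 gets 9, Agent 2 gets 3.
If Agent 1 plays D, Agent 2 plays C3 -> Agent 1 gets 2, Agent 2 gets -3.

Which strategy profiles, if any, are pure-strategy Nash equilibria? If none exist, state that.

(C, C2)

Mark each player's best response to every combination of opponents' strategies; a profile where every player is best-responding is a pure Nash equilibrium.
Agent 1 against C1: payoffs -5, 8, 3, 7 → best response B.
Agent 1 against C2: payoffs -8, 4, 7, 6 → best response C.
Agent 1 against C3: payoffs 8, 9, 4, 2 → best response B.
Agent 1 against C4: payoffs 5, 7, -8, -4 → best response B.
Agent 2 against A: payoffs -6, -5, 6, -7 → best response C3.
Agent 2 against B: payoffs 0, 9, 3, -5 → best response C2.
Agent 2 against C: payoffs -2, 5, -3, -4 → best response C2.
Agent 2 against D: payoffs 0, 7, -3, 6 → best response C2.
Mutual best responses: (C, C2).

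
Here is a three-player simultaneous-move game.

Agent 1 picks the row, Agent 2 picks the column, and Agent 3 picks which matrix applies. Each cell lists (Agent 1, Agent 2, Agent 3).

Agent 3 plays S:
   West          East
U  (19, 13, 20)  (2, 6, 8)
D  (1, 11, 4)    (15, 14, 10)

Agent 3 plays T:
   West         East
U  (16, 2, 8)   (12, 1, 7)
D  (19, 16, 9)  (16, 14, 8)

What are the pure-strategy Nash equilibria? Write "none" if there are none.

Agent 1 against (West, S): payoffs 19, 1 → best response U.
Agent 1 against (West, T): payoffs 16, 19 → best response D.
Agent 1 against (East, S): payoffs 2, 15 → best response D.
Agent 1 against (East, T): payoffs 12, 16 → best response D.
Agent 2 against (U, S): payoffs 13, 6 → best response West.
Agent 2 against (U, T): payoffs 2, 1 → best response West.
Agent 2 against (D, S): payoffs 11, 14 → best response East.
Agent 2 against (D, T): payoffs 16, 14 → best response West.
Agent 3 against (U, West): payoffs 20, 8 → best response S.
Agent 3 against (U, East): payoffs 8, 7 → best response S.
Agent 3 against (D, West): payoffs 4, 9 → best response T.
Agent 3 against (D, East): payoffs 10, 8 → best response S.
Mutual best responses: (U, West, S); (D, West, T); (D, East, S).

Pure-strategy Nash equilibria: (U, West, S) and (D, West, T) and (D, East, S)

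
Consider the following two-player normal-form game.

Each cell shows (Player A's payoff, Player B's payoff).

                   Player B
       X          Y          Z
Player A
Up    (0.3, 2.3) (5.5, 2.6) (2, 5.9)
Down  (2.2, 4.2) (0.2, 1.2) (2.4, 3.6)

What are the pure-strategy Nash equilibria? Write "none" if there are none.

The unique pure-strategy Nash equilibrium is (Down, X).

Player A against X: payoffs 0.3, 2.2 → best response Down.
Player A against Y: payoffs 5.5, 0.2 → best response Up.
Player A against Z: payoffs 2, 2.4 → best response Down.
Player B against Up: payoffs 2.3, 2.6, 5.9 → best response Z.
Player B against Down: payoffs 4.2, 1.2, 3.6 → best response X.
Mutual best responses: (Down, X).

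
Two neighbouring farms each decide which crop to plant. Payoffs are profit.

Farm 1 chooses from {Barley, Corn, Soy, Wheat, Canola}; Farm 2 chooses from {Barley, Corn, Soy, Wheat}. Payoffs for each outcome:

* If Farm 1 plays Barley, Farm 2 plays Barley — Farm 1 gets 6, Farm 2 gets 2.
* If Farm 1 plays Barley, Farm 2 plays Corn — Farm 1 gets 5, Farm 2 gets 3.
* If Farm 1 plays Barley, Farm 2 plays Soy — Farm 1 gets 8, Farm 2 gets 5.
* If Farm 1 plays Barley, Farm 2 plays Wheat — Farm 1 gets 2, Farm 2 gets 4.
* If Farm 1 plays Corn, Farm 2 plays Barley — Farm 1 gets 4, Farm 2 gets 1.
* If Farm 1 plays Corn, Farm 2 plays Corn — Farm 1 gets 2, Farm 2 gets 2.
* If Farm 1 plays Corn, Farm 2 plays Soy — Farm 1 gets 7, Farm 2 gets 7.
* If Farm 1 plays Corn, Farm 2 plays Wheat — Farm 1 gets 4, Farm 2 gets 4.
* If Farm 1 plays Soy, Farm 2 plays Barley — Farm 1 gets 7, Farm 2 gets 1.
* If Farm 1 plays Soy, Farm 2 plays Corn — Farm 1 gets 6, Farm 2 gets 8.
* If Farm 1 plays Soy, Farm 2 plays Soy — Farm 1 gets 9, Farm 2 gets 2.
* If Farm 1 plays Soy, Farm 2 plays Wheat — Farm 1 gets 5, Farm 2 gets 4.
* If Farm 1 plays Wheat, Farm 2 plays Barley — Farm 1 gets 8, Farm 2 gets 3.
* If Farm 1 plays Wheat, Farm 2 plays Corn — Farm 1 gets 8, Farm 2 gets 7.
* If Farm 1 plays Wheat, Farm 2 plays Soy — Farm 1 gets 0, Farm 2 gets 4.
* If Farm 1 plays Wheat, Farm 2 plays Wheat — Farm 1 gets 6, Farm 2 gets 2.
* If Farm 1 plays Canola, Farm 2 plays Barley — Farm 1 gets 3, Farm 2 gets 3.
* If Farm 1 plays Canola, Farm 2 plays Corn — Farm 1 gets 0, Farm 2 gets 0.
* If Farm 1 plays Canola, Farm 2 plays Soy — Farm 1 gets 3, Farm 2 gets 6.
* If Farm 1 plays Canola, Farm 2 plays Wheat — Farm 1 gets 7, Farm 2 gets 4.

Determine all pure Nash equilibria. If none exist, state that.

Farm 1 against Barley: payoffs 6, 4, 7, 8, 3 → best response Wheat.
Farm 1 against Corn: payoffs 5, 2, 6, 8, 0 → best response Wheat.
Farm 1 against Soy: payoffs 8, 7, 9, 0, 3 → best response Soy.
Farm 1 against Wheat: payoffs 2, 4, 5, 6, 7 → best response Canola.
Farm 2 against Barley: payoffs 2, 3, 5, 4 → best response Soy.
Farm 2 against Corn: payoffs 1, 2, 7, 4 → best response Soy.
Farm 2 against Soy: payoffs 1, 8, 2, 4 → best response Corn.
Farm 2 against Wheat: payoffs 3, 7, 4, 2 → best response Corn.
Farm 2 against Canola: payoffs 3, 0, 6, 4 → best response Soy.
Mutual best responses: (Wheat, Corn).

Pure NE: (Wheat, Corn)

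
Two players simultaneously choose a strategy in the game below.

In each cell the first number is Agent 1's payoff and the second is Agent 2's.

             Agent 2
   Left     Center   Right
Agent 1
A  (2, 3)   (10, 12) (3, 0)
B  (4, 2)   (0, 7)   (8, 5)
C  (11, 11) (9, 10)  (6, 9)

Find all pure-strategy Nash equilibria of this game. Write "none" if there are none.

(A, Left): Agent 1 can switch to B (2 → 4). Not NE.
(A, Center): Agent 1 gets 10, best alternative 9; Agent 2 gets 12, best alternative 3. No profitable deviation — NE.
(A, Right): Agent 1 can switch to B (3 → 8). Not NE.
(B, Left): Agent 1 can switch to C (4 → 11). Not NE.
(B, Center): Agent 1 can switch to A (0 → 10). Not NE.
(B, Right): Agent 2 can switch to Center (5 → 7). Not NE.
(C, Left): Agent 1 gets 11, best alternative 4; Agent 2 gets 11, best alternative 10. No profitable deviation — NE.
(C, Center): Agent 1 can switch to A (9 → 10). Not NE.
(C, Right): Agent 1 can switch to B (6 → 8). Not NE.

(A, Center); (C, Left)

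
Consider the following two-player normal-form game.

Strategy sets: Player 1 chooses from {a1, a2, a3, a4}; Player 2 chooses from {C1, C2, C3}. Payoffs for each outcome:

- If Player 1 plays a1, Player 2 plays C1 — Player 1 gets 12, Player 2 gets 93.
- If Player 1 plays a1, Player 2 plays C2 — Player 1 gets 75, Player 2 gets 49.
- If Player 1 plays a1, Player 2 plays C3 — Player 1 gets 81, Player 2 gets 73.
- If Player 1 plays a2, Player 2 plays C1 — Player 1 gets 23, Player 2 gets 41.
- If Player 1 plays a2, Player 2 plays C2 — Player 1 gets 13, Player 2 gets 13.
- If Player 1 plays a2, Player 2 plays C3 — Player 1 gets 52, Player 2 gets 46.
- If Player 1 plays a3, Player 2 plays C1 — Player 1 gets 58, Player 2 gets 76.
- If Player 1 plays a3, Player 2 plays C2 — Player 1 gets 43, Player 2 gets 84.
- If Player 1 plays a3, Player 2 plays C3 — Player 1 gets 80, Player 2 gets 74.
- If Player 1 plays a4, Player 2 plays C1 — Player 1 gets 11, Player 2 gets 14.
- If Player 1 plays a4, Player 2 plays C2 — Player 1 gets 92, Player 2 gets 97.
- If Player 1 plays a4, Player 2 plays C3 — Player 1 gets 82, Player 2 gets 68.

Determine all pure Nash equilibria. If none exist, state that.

Pure NE: (a4, C2)

Player 1 against C1: payoffs 12, 23, 58, 11 → best response a3.
Player 1 against C2: payoffs 75, 13, 43, 92 → best response a4.
Player 1 against C3: payoffs 81, 52, 80, 82 → best response a4.
Player 2 against a1: payoffs 93, 49, 73 → best response C1.
Player 2 against a2: payoffs 41, 13, 46 → best response C3.
Player 2 against a3: payoffs 76, 84, 74 → best response C2.
Player 2 against a4: payoffs 14, 97, 68 → best response C2.
Mutual best responses: (a4, C2).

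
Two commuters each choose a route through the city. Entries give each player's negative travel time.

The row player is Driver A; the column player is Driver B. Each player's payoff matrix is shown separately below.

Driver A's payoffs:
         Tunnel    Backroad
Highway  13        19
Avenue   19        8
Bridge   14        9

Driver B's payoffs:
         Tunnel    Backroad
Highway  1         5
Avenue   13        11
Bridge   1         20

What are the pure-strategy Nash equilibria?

(Highway, Backroad), (Avenue, Tunnel)

Driver A against Tunnel: payoffs 13, 19, 14 → best response Avenue.
Driver A against Backroad: payoffs 19, 8, 9 → best response Highway.
Driver B against Highway: payoffs 1, 5 → best response Backroad.
Driver B against Avenue: payoffs 13, 11 → best response Tunnel.
Driver B against Bridge: payoffs 1, 20 → best response Backroad.
Mutual best responses: (Highway, Backroad); (Avenue, Tunnel).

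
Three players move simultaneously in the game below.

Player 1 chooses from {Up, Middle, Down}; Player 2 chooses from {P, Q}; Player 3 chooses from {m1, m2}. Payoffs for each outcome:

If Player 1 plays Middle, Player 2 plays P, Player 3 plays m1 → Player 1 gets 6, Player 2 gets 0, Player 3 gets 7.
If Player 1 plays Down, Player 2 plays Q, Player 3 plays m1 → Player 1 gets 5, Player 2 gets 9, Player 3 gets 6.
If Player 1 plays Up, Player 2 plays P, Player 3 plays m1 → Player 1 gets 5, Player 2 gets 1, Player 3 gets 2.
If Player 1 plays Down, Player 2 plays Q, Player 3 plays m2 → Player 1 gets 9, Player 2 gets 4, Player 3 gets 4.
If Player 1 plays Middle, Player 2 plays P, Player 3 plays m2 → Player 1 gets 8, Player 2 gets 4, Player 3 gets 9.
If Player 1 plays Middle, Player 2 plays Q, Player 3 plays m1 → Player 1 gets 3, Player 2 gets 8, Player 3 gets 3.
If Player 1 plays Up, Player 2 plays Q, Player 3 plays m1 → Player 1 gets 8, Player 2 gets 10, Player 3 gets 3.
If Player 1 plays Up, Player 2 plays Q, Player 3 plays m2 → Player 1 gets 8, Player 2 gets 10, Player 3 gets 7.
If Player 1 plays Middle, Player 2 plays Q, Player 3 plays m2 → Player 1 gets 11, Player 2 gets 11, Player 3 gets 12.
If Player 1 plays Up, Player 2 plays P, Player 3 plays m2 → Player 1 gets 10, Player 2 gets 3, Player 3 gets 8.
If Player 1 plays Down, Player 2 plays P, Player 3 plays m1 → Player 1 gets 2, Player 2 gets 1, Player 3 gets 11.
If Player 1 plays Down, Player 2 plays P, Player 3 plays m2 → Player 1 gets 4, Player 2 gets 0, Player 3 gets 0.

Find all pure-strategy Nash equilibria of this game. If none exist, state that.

Pure NE: (Middle, Q, m2)

Mark each player's best response to every combination of opponents' strategies; a profile where every player is best-responding is a pure Nash equilibrium.
Player 1 against (P, m1): payoffs 5, 6, 2 → best response Middle.
Player 1 against (P, m2): payoffs 10, 8, 4 → best response Up.
Player 1 against (Q, m1): payoffs 8, 3, 5 → best response Up.
Player 1 against (Q, m2): payoffs 8, 11, 9 → best response Middle.
Player 2 against (Up, m1): payoffs 1, 10 → best response Q.
Player 2 against (Up, m2): payoffs 3, 10 → best response Q.
Player 2 against (Middle, m1): payoffs 0, 8 → best response Q.
Player 2 against (Middle, m2): payoffs 4, 11 → best response Q.
Player 2 against (Down, m1): payoffs 1, 9 → best response Q.
Player 2 against (Down, m2): payoffs 0, 4 → best response Q.
Player 3 against (Up, P): payoffs 2, 8 → best response m2.
Player 3 against (Up, Q): payoffs 3, 7 → best response m2.
Player 3 against (Middle, P): payoffs 7, 9 → best response m2.
Player 3 against (Middle, Q): payoffs 3, 12 → best response m2.
Player 3 against (Down, P): payoffs 11, 0 → best response m1.
Player 3 against (Down, Q): payoffs 6, 4 → best response m1.
Mutual best responses: (Middle, Q, m2).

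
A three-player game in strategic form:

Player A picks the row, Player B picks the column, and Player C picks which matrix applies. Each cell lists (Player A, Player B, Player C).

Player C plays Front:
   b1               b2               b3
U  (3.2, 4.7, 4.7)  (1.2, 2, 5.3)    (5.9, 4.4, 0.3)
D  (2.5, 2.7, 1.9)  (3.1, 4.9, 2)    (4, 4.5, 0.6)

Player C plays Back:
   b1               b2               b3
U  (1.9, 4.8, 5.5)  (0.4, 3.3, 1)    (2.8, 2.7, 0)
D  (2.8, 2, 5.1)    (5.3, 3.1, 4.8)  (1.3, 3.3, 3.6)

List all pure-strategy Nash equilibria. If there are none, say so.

(U, b1, Front): Player C can switch to Back (4.7 → 5.5). Not NE.
(U, b1, Back): Player A can switch to D (1.9 → 2.8). Not NE.
(U, b2, Front): Player A can switch to D (1.2 → 3.1). Not NE.
(U, b2, Back): Player A can switch to D (0.4 → 5.3). Not NE.
(U, b3, Front): Player B can switch to b1 (4.4 → 4.7). Not NE.
(U, b3, Back): Player B can switch to b1 (2.7 → 4.8). Not NE.
(D, b1, Front): Player A can switch to U (2.5 → 3.2). Not NE.
(D, b1, Back): Player B can switch to b2 (2 → 3.1). Not NE.
(D, b2, Front): Player C can switch to Back (2 → 4.8). Not NE.
(D, b2, Back): Player B can switch to b3 (3.1 → 3.3). Not NE.
(The remaining 2 profiles each have a profitable deviation by the same check.)

This game has no pure Nash equilibrium.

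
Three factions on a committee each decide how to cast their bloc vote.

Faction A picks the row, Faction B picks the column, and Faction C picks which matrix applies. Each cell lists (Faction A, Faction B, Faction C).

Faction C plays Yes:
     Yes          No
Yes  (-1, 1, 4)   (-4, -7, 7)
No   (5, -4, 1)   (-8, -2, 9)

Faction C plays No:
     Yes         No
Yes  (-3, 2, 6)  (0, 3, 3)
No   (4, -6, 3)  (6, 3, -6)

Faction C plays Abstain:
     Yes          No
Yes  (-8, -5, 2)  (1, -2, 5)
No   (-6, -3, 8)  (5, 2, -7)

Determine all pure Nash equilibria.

none

Faction A against (Yes, Yes): payoffs -1, 5 → best response No.
Faction A against (Yes, No): payoffs -3, 4 → best response No.
Faction A against (Yes, Abstain): payoffs -8, -6 → best response No.
Faction A against (No, Yes): payoffs -4, -8 → best response Yes.
Faction A against (No, No): payoffs 0, 6 → best response No.
Faction A against (No, Abstain): payoffs 1, 5 → best response No.
Faction B against (Yes, Yes): payoffs 1, -7 → best response Yes.
Faction B against (Yes, No): payoffs 2, 3 → best response No.
Faction B against (Yes, Abstain): payoffs -5, -2 → best response No.
Faction B against (No, Yes): payoffs -4, -2 → best response No.
Faction B against (No, No): payoffs -6, 3 → best response No.
Faction B against (No, Abstain): payoffs -3, 2 → best response No.
Faction C against (Yes, Yes): payoffs 4, 6, 2 → best response No.
Faction C against (Yes, No): payoffs 7, 3, 5 → best response Yes.
Faction C against (No, Yes): payoffs 1, 3, 8 → best response Abstain.
Faction C against (No, No): payoffs 9, -6, -7 → best response Yes.
No profile is a mutual best response for all players.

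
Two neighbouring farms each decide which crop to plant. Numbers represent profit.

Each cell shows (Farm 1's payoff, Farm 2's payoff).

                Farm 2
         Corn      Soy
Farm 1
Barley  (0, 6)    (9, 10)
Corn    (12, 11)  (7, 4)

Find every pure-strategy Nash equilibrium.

Pure-strategy Nash equilibria: (Barley, Soy) and (Corn, Corn)

Farm 1 against Corn: payoffs 0, 12 → best response Corn.
Farm 1 against Soy: payoffs 9, 7 → best response Barley.
Farm 2 against Barley: payoffs 6, 10 → best response Soy.
Farm 2 against Corn: payoffs 11, 4 → best response Corn.
Mutual best responses: (Barley, Soy); (Corn, Corn).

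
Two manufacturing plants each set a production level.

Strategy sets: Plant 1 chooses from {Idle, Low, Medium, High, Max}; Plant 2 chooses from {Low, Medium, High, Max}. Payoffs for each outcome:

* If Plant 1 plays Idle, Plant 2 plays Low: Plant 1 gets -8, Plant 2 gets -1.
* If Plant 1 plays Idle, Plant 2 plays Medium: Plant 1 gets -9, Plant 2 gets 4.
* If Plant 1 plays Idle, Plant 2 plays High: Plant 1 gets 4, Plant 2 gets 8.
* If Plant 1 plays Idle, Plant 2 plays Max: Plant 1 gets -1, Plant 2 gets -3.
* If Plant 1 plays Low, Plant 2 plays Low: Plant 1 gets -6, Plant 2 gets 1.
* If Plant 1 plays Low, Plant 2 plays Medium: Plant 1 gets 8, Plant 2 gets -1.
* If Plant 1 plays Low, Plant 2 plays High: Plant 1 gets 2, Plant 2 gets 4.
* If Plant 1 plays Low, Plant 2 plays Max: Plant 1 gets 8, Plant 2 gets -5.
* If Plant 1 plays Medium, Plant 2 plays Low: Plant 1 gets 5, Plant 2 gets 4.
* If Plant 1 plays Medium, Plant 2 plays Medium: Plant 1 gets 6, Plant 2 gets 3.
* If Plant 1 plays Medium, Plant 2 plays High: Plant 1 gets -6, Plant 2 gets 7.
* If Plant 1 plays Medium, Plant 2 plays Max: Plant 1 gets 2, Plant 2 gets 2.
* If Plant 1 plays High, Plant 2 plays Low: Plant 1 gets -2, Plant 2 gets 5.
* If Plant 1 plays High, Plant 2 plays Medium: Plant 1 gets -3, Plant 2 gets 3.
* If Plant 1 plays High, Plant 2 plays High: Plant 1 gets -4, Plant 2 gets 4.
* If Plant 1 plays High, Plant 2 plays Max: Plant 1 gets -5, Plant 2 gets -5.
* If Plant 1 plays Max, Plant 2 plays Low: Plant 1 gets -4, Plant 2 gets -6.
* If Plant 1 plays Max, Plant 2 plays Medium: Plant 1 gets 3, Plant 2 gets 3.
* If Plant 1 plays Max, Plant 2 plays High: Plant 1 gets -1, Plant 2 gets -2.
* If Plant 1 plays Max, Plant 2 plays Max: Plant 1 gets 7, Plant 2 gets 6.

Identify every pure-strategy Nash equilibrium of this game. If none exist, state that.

(Idle, Low): Plant 1 can switch to Low (-8 → -6). Not NE.
(Idle, Medium): Plant 1 can switch to Low (-9 → 8). Not NE.
(Idle, High): Plant 1 gets 4, best alternative 2; Plant 2 gets 8, best alternative 4. No profitable deviation — NE.
(Idle, Max): Plant 1 can switch to Low (-1 → 8). Not NE.
(Low, Low): Plant 1 can switch to Medium (-6 → 5). Not NE.
(Low, Medium): Plant 2 can switch to Low (-1 → 1). Not NE.
(Low, High): Plant 1 can switch to Idle (2 → 4). Not NE.
(Low, Max): Plant 2 can switch to Low (-5 → 1). Not NE.
(Medium, Low): Plant 2 can switch to High (4 → 7). Not NE.
(The remaining 11 profiles each have a profitable deviation by the same check.)

The unique pure-strategy Nash equilibrium is (Idle, High).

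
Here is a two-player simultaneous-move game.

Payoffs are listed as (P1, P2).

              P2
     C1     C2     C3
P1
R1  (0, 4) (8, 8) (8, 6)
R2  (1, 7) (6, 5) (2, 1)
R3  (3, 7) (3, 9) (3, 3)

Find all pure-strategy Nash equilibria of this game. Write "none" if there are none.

For each strategy profile, look for a profitable unilateral deviation.
(R1, C1): P1 can switch to R2 (0 → 1). Not NE.
(R1, C2): P1 gets 8, best alternative 6; P2 gets 8, best alternative 6. No profitable deviation — NE.
(R1, C3): P2 can switch to C2 (6 → 8). Not NE.
(R2, C1): P1 can switch to R3 (1 → 3). Not NE.
(R2, C2): P1 can switch to R1 (6 → 8). Not NE.
(R2, C3): P1 can switch to R1 (2 → 8). Not NE.
(R3, C1): P2 can switch to C2 (7 → 9). Not NE.
(The remaining 2 profiles each have a profitable deviation by the same check.)

(R1, C2)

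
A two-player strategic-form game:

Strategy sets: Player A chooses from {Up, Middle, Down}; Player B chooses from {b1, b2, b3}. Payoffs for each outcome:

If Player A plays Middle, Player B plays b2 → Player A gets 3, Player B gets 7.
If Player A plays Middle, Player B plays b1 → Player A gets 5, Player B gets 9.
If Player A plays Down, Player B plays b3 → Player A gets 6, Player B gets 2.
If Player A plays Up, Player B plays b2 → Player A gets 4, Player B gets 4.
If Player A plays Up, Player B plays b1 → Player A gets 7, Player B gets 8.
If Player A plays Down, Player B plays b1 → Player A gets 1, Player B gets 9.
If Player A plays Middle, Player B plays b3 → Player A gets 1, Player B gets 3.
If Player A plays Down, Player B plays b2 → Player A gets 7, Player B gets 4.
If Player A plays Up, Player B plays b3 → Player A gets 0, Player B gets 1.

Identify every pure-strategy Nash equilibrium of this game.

Player A against b1: payoffs 7, 5, 1 → best response Up.
Player A against b2: payoffs 4, 3, 7 → best response Down.
Player A against b3: payoffs 0, 1, 6 → best response Down.
Player B against Up: payoffs 8, 4, 1 → best response b1.
Player B against Middle: payoffs 9, 7, 3 → best response b1.
Player B against Down: payoffs 9, 4, 2 → best response b1.
Mutual best responses: (Up, b1).

(Up, b1)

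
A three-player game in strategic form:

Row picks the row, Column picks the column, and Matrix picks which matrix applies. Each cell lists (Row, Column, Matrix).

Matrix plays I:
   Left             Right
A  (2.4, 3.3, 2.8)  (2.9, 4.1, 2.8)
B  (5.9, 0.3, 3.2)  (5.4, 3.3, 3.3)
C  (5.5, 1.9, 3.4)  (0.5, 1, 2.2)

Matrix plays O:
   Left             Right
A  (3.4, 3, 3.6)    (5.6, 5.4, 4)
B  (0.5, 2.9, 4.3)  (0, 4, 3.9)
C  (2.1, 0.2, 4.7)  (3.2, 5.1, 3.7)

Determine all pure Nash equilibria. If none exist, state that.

(A, Right, O)

Row against (Left, I): payoffs 2.4, 5.9, 5.5 → best response B.
Row against (Left, O): payoffs 3.4, 0.5, 2.1 → best response A.
Row against (Right, I): payoffs 2.9, 5.4, 0.5 → best response B.
Row against (Right, O): payoffs 5.6, 0, 3.2 → best response A.
Column against (A, I): payoffs 3.3, 4.1 → best response Right.
Column against (A, O): payoffs 3, 5.4 → best response Right.
Column against (B, I): payoffs 0.3, 3.3 → best response Right.
Column against (B, O): payoffs 2.9, 4 → best response Right.
Column against (C, I): payoffs 1.9, 1 → best response Left.
Column against (C, O): payoffs 0.2, 5.1 → best response Right.
Matrix against (A, Left): payoffs 2.8, 3.6 → best response O.
Matrix against (A, Right): payoffs 2.8, 4 → best response O.
Matrix against (B, Left): payoffs 3.2, 4.3 → best response O.
Matrix against (B, Right): payoffs 3.3, 3.9 → best response O.
Matrix against (C, Left): payoffs 3.4, 4.7 → best response O.
Matrix against (C, Right): payoffs 2.2, 3.7 → best response O.
Mutual best responses: (A, Right, O).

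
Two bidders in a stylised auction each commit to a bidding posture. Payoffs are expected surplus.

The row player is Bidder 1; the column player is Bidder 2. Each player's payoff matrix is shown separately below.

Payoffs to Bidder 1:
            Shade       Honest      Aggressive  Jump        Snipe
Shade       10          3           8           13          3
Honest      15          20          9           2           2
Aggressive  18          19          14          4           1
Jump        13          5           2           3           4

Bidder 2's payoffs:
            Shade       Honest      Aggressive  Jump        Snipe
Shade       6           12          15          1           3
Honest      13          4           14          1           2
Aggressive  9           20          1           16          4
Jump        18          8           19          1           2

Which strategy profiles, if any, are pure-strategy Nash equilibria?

(Shade, Shade): Bidder 1 can switch to Honest (10 → 15). Not NE.
(Shade, Honest): Bidder 1 can switch to Honest (3 → 20). Not NE.
(Shade, Aggressive): Bidder 1 can switch to Honest (8 → 9). Not NE.
(Shade, Jump): Bidder 2 can switch to Shade (1 → 6). Not NE.
(Shade, Snipe): Bidder 1 can switch to Jump (3 → 4). Not NE.
(Honest, Shade): Bidder 1 can switch to Aggressive (15 → 18). Not NE.
(Honest, Honest): Bidder 2 can switch to Shade (4 → 13). Not NE.
(Honest, Aggressive): Bidder 1 can switch to Aggressive (9 → 14). Not NE.
(The remaining 12 profiles each have a profitable deviation by the same check.)

There is no pure-strategy Nash equilibrium.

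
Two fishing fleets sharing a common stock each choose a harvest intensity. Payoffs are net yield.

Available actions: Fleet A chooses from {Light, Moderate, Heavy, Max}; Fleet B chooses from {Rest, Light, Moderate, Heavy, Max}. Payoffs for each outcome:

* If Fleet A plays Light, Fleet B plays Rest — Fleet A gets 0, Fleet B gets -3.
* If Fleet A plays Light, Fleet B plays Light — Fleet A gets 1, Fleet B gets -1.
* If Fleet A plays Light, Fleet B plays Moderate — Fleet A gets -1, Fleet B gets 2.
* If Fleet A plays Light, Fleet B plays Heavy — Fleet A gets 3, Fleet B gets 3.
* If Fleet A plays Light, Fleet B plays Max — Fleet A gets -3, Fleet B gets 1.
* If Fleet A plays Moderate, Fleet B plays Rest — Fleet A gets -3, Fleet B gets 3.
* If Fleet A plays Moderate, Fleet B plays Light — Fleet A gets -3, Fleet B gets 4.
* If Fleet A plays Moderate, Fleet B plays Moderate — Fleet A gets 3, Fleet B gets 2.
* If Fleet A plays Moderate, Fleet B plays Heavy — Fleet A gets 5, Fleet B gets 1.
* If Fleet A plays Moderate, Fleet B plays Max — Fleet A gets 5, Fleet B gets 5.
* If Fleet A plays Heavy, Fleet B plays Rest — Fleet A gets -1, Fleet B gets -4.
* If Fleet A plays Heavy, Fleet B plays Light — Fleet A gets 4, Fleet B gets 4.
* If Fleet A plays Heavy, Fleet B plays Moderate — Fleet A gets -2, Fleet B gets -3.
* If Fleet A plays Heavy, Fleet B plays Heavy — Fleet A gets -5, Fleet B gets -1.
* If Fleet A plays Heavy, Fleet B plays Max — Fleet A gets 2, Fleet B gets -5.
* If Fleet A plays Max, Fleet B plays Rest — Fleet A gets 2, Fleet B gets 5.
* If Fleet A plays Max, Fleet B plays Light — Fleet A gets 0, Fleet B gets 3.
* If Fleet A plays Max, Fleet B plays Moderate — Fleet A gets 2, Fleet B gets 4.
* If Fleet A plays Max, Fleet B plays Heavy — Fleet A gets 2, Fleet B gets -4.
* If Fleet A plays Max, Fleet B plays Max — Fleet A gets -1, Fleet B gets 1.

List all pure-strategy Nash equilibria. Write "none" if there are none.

Fleet A against Rest: payoffs 0, -3, -1, 2 → best response Max.
Fleet A against Light: payoffs 1, -3, 4, 0 → best response Heavy.
Fleet A against Moderate: payoffs -1, 3, -2, 2 → best response Moderate.
Fleet A against Heavy: payoffs 3, 5, -5, 2 → best response Moderate.
Fleet A against Max: payoffs -3, 5, 2, -1 → best response Moderate.
Fleet B against Light: payoffs -3, -1, 2, 3, 1 → best response Heavy.
Fleet B against Moderate: payoffs 3, 4, 2, 1, 5 → best response Max.
Fleet B against Heavy: payoffs -4, 4, -3, -1, -5 → best response Light.
Fleet B against Max: payoffs 5, 3, 4, -4, 1 → best response Rest.
Mutual best responses: (Moderate, Max); (Heavy, Light); (Max, Rest).

(Moderate, Max), (Heavy, Light), (Max, Rest)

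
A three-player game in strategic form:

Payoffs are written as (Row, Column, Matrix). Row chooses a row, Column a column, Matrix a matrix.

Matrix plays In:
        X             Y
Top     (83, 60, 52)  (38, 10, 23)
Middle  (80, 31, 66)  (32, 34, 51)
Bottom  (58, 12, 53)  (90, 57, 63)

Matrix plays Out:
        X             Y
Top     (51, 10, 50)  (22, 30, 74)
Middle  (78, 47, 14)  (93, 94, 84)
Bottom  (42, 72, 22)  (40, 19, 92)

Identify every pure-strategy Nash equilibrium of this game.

Check each profile: it is a Nash equilibrium iff no player can strictly gain by switching unilaterally.
(Top, X, In): Row gets 83, best alternative 80; Column gets 60, best alternative 10; Matrix gets 52, best alternative 50. No profitable deviation — NE.
(Top, X, Out): Row can switch to Middle (51 → 78). Not NE.
(Top, Y, In): Row can switch to Bottom (38 → 90). Not NE.
(Top, Y, Out): Row can switch to Middle (22 → 93). Not NE.
(Middle, X, In): Row can switch to Top (80 → 83). Not NE.
(Middle, X, Out): Column can switch to Y (47 → 94). Not NE.
(Middle, Y, In): Row can switch to Top (32 → 38). Not NE.
(Middle, Y, Out): Row gets 93, best alternative 40; Column gets 94, best alternative 47; Matrix gets 84, best alternative 51. No profitable deviation — NE.
(The remaining 4 profiles each have a profitable deviation by the same check.)

(Top, X, In) and (Middle, Y, Out)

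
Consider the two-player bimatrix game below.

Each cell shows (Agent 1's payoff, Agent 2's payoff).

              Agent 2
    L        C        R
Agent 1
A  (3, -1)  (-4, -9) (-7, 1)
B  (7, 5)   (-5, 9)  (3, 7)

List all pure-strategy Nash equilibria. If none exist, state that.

Agent 1 against L: payoffs 3, 7 → best response B.
Agent 1 against C: payoffs -4, -5 → best response A.
Agent 1 against R: payoffs -7, 3 → best response B.
Agent 2 against A: payoffs -1, -9, 1 → best response R.
Agent 2 against B: payoffs 5, 9, 7 → best response C.
No profile is a mutual best response for all players.

There is no pure-strategy Nash equilibrium.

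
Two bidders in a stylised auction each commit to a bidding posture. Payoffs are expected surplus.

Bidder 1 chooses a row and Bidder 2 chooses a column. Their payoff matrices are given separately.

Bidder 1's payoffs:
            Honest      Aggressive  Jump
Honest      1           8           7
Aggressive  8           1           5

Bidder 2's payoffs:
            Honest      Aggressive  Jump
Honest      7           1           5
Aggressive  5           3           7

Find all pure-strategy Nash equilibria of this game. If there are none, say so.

There is no pure-strategy Nash equilibrium.

Mark each player's best response to every combination of opponents' strategies; a profile where every player is best-responding is a pure Nash equilibrium.
Bidder 1 against Honest: payoffs 1, 8 → best response Aggressive.
Bidder 1 against Aggressive: payoffs 8, 1 → best response Honest.
Bidder 1 against Jump: payoffs 7, 5 → best response Honest.
Bidder 2 against Honest: payoffs 7, 1, 5 → best response Honest.
Bidder 2 against Aggressive: payoffs 5, 3, 7 → best response Jump.
No profile is a mutual best response for all players.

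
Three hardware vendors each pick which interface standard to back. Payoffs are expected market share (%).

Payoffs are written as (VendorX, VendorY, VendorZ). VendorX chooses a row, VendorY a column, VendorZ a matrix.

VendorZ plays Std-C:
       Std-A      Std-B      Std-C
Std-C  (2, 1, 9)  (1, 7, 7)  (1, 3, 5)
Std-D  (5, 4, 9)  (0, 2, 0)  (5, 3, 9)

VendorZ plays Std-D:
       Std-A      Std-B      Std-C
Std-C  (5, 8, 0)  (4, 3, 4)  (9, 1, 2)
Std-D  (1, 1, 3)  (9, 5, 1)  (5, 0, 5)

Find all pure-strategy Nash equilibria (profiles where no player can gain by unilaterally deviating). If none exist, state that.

Pure-strategy Nash equilibria: (Std-C, Std-B, Std-C), (Std-D, Std-A, Std-C), (Std-D, Std-B, Std-D)

(Std-C, Std-A, Std-C): VendorX can switch to Std-D (2 → 5). Not NE.
(Std-C, Std-A, Std-D): VendorZ can switch to Std-C (0 → 9). Not NE.
(Std-C, Std-B, Std-C): VendorX gets 1, best alternative 0; VendorY gets 7, best alternative 3; VendorZ gets 7, best alternative 4. No profitable deviation — NE.
(Std-C, Std-B, Std-D): VendorX can switch to Std-D (4 → 9). Not NE.
(Std-C, Std-C, Std-C): VendorX can switch to Std-D (1 → 5). Not NE.
(Std-C, Std-C, Std-D): VendorY can switch to Std-A (1 → 8). Not NE.
(Std-D, Std-A, Std-C): VendorX gets 5, best alternative 2; VendorY gets 4, best alternative 3; VendorZ gets 9, best alternative 3. No profitable deviation — NE.
(Std-D, Std-A, Std-D): VendorX can switch to Std-C (1 → 5). Not NE.
(Std-D, Std-B, Std-C): VendorX can switch to Std-C (0 → 1). Not NE.
(Std-D, Std-B, Std-D): VendorX gets 9, best alternative 4; VendorY gets 5, best alternative 1; VendorZ gets 1, best alternative 0. No profitable deviation — NE.
(Std-D, Std-C, Std-C): VendorY can switch to Std-A (3 → 4). Not NE.
(Std-D, Std-C, Std-D): VendorX can switch to Std-C (5 → 9). Not NE.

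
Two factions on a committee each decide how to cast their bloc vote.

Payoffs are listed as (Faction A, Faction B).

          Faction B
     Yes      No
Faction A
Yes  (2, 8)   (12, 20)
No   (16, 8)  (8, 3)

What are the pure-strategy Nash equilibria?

For each player, find the best response to each opponent profile; mutual best responses are the pure NE.
Faction A against Yes: payoffs 2, 16 → best response No.
Faction A against No: payoffs 12, 8 → best response Yes.
Faction B against Yes: payoffs 8, 20 → best response No.
Faction B against No: payoffs 8, 3 → best response Yes.
Mutual best responses: (Yes, No); (No, Yes).

(Yes, No) and (No, Yes)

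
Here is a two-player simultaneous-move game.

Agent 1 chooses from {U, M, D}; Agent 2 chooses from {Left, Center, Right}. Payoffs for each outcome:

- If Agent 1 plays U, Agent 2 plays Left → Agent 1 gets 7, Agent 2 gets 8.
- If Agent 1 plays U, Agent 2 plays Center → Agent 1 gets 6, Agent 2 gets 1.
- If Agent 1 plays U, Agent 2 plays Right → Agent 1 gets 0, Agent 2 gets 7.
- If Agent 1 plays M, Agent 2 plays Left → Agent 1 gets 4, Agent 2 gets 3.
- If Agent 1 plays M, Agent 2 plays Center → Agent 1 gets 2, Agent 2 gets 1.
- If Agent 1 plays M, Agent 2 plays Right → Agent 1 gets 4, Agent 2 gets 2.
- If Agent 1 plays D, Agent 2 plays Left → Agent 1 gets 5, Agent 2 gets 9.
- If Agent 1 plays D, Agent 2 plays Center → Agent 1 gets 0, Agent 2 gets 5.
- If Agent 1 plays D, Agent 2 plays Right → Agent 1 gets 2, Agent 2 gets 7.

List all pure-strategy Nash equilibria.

(U, Left): Agent 1 gets 7, best alternative 5; Agent 2 gets 8, best alternative 7. No profitable deviation — NE.
(U, Center): Agent 2 can switch to Left (1 → 8). Not NE.
(U, Right): Agent 1 can switch to M (0 → 4). Not NE.
(M, Left): Agent 1 can switch to U (4 → 7). Not NE.
(M, Center): Agent 1 can switch to U (2 → 6). Not NE.
(M, Right): Agent 2 can switch to Left (2 → 3). Not NE.
(D, Left): Agent 1 can switch to U (5 → 7). Not NE.
(The remaining 2 profiles each have a profitable deviation by the same check.)

The unique pure-strategy Nash equilibrium is (U, Left).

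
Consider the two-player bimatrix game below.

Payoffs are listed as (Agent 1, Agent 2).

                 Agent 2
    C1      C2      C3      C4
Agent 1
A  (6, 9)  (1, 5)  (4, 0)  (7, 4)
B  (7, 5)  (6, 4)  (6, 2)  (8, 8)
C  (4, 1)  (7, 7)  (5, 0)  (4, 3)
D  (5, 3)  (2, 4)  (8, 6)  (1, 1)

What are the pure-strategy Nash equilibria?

Agent 1 against C1: payoffs 6, 7, 4, 5 → best response B.
Agent 1 against C2: payoffs 1, 6, 7, 2 → best response C.
Agent 1 against C3: payoffs 4, 6, 5, 8 → best response D.
Agent 1 against C4: payoffs 7, 8, 4, 1 → best response B.
Agent 2 against A: payoffs 9, 5, 0, 4 → best response C1.
Agent 2 against B: payoffs 5, 4, 2, 8 → best response C4.
Agent 2 against C: payoffs 1, 7, 0, 3 → best response C2.
Agent 2 against D: payoffs 3, 4, 6, 1 → best response C3.
Mutual best responses: (B, C4); (C, C2); (D, C3).

Pure-strategy Nash equilibria: (B, C4) and (C, C2) and (D, C3)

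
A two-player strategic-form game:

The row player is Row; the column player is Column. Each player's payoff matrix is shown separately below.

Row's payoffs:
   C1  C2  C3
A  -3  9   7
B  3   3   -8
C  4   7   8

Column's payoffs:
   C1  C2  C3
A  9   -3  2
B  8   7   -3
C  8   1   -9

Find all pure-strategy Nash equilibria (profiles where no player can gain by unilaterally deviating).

Row against C1: payoffs -3, 3, 4 → best response C.
Row against C2: payoffs 9, 3, 7 → best response A.
Row against C3: payoffs 7, -8, 8 → best response C.
Column against A: payoffs 9, -3, 2 → best response C1.
Column against B: payoffs 8, 7, -3 → best response C1.
Column against C: payoffs 8, 1, -9 → best response C1.
Mutual best responses: (C, C1).

(C, C1)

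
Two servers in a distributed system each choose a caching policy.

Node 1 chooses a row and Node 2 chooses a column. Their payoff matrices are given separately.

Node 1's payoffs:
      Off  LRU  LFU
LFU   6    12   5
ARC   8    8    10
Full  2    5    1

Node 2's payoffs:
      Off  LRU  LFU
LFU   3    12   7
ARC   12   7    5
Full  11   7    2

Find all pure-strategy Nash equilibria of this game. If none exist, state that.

The pure Nash equilibria are (LFU, LRU), (ARC, Off).

Node 1 against Off: payoffs 6, 8, 2 → best response ARC.
Node 1 against LRU: payoffs 12, 8, 5 → best response LFU.
Node 1 against LFU: payoffs 5, 10, 1 → best response ARC.
Node 2 against LFU: payoffs 3, 12, 7 → best response LRU.
Node 2 against ARC: payoffs 12, 7, 5 → best response Off.
Node 2 against Full: payoffs 11, 7, 2 → best response Off.
Mutual best responses: (LFU, LRU); (ARC, Off).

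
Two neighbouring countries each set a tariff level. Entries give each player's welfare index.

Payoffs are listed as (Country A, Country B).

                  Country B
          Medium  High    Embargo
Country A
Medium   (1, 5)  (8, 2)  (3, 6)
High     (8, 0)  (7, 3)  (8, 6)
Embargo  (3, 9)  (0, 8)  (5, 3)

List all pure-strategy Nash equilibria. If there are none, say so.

The unique pure-strategy Nash equilibrium is (High, Embargo).

Country A against Medium: payoffs 1, 8, 3 → best response High.
Country A against High: payoffs 8, 7, 0 → best response Medium.
Country A against Embargo: payoffs 3, 8, 5 → best response High.
Country B against Medium: payoffs 5, 2, 6 → best response Embargo.
Country B against High: payoffs 0, 3, 6 → best response Embargo.
Country B against Embargo: payoffs 9, 8, 3 → best response Medium.
Mutual best responses: (High, Embargo).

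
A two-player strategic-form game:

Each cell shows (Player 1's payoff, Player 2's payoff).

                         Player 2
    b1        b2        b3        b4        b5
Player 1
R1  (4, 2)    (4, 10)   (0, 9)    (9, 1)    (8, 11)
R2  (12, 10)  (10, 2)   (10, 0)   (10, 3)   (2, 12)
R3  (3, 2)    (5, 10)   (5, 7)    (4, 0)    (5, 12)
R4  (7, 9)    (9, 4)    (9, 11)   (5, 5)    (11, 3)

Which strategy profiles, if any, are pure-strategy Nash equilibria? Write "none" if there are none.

No pure-strategy Nash equilibrium.

(R1, b1): Player 1 can switch to R2 (4 → 12). Not NE.
(R1, b2): Player 1 can switch to R2 (4 → 10). Not NE.
(R1, b3): Player 1 can switch to R2 (0 → 10). Not NE.
(R1, b4): Player 1 can switch to R2 (9 → 10). Not NE.
(R1, b5): Player 1 can switch to R4 (8 → 11). Not NE.
(R2, b1): Player 2 can switch to b5 (10 → 12). Not NE.
(The remaining 14 profiles each have a profitable deviation by the same check.)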